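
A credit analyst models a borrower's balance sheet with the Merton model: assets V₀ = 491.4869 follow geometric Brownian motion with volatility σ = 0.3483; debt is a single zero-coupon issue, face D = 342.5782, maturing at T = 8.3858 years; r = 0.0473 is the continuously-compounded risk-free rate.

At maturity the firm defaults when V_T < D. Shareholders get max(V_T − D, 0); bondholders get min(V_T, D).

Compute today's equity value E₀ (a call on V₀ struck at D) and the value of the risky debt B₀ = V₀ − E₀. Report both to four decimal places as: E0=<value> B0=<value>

d₁ = [ln(V₀/D) + (r + σ²/2)T] / (σ√T)
   = [ln(491.4869/342.5782) + (0.0473 + 0.5·0.3483²)·8.3858] / (0.3483·√8.3858)
   = [0.360935 + 0.905301] / 1.008616 = 1.255420
d₂ = d₁ − σ√T = 1.255420 − 1.008616 = 0.246804
N(d₁) = 0.895337,  N(d₂) = 0.597470,  e^(−rT) = 0.672571
E₀ = V₀·N(d₁) − D·e^(−rT)·N(d₂)
   = 491.4869·0.895337 − 342.5782·0.672571·0.597470 = 302.384426
B₀ = V₀ − E₀ = 491.4869 − 302.384426 = 189.102474

E0=302.3844 B0=189.1025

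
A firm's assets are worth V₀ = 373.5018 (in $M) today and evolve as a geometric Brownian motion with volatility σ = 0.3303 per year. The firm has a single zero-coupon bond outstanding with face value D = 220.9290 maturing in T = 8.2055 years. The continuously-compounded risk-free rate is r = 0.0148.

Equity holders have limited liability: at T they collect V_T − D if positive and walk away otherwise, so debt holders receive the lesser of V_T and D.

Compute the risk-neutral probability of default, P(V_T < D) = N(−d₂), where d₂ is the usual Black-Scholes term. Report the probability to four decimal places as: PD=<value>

PD=0.4167

d₁ = [ln(V₀/D) + (r + σ²/2)T] / (σ√T)
   = [ln(373.5018/220.9290) + (0.0148 + 0.5·0.3303²)·8.2055] / (0.3303·√8.2055)
   = [0.525081 + 0.569044] / 0.946152 = 1.156394
d₂ = d₁ − σ√T = 1.156394 − 0.946152 = 0.210242
risk-neutral PD = N(−d₂) = N(-0.210242) = 0.416740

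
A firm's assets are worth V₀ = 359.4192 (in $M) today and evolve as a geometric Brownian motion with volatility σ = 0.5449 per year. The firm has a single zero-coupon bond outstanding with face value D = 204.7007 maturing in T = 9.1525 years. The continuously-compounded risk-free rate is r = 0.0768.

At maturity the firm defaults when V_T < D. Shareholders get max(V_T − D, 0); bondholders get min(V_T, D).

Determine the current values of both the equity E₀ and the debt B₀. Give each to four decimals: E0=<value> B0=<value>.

d₁ = [ln(V₀/D) + (r + σ²/2)T] / (σ√T)
   = [ln(359.4192/204.7007) + (0.0768 + 0.5·0.5449²)·9.1525] / (0.5449·√9.1525)
   = [0.562940 + 2.061674] / 1.648491 = 1.592131
d₂ = d₁ − σ√T = 1.592131 − 1.648491 = -0.056360
N(d₁) = 0.944322,  N(d₂) = 0.477527,  e^(−rT) = 0.495141
E₀ = V₀·N(d₁) − D·e^(−rT)·N(d₂)
   = 359.4192·0.944322 − 204.7007·0.495141·0.477527 = 291.007429
B₀ = V₀ − E₀ = 359.4192 − 291.007429 = 68.411771

E0=291.0074 B0=68.4118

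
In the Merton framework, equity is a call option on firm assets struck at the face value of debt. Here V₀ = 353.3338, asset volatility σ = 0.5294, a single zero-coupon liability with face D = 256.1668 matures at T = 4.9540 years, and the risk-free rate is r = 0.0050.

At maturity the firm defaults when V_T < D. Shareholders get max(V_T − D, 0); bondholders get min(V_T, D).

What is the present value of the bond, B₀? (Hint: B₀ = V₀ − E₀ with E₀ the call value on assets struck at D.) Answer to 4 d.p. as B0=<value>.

d₁ = [ln(V₀/D) + (r + σ²/2)T] / (σ√T)
   = [ln(353.3338/256.1668) + (0.0050 + 0.5·0.5294²)·4.9540] / (0.5294·√4.9540)
   = [0.321584 + 0.718985] / 1.178316 = 0.883098
d₂ = d₁ − σ√T = 0.883098 − 1.178316 = -0.295218
N(d₁) = 0.811408,  N(d₂) = 0.383914,  e^(−rT) = 0.975534
E₀ = V₀·N(d₁) − D·e^(−rT)·N(d₂)
   = 353.3338·0.811408 − 256.1668·0.975534·0.383914 = 190.758202
B₀ = V₀ − E₀ = 353.3338 − 190.758202 = 162.575598

B0=162.5756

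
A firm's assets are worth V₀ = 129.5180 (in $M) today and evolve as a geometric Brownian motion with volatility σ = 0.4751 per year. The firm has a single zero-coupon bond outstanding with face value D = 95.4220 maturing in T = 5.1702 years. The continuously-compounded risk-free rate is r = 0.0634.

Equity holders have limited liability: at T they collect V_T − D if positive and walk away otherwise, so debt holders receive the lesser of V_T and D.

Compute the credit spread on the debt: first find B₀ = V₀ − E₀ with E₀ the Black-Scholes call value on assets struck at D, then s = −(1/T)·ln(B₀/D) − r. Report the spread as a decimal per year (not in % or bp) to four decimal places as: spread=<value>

spread=0.0522

d₁ = [ln(V₀/D) + (r + σ²/2)T] / (σ√T)
   = [ln(129.5180/95.4220) + (0.0634 + 0.5·0.4751²)·5.1702] / (0.4751·√5.1702)
   = [0.305511 + 0.911299] / 1.080286 = 1.126378
d₂ = d₁ − σ√T = 1.126378 − 1.080286 = 0.046092
N(d₁) = 0.869997,  N(d₂) = 0.518382,  e^(−rT) = 0.720514
E₀ = V₀·N(d₁) − D·e^(−rT)·N(d₂)
   = 129.5180·0.869997 − 95.4220·0.720514·0.518382 = 77.040079
B₀ = V₀ − E₀ = 129.5180 − 77.040079 = 52.477921
spread = −(1/T)·ln(B₀/D) − r = −(1/5.1702)·ln(52.477921/95.4220) − 0.0634 = 0.05224671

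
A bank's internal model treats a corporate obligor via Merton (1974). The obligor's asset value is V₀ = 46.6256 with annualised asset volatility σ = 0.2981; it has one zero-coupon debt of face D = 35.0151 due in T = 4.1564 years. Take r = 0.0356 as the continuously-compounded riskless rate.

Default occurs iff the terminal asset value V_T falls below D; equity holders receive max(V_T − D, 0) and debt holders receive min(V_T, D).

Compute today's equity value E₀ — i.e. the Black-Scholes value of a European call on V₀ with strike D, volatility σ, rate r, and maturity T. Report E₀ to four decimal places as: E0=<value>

d₁ = [ln(V₀/D) + (r + σ²/2)T] / (σ√T)
   = [ln(46.6256/35.0151) + (0.0356 + 0.5·0.2981²)·4.1564] / (0.2981·√4.1564)
   = [0.286370 + 0.332644] / 0.607744 = 1.018545
d₂ = d₁ − σ√T = 1.018545 − 0.607744 = 0.410801
N(d₁) = 0.845790,  N(d₂) = 0.659391,  e^(−rT) = 0.862459
E₀ = V₀·N(d₁) − D·e^(−rT)·N(d₂)
   = 46.6256·0.845790 − 35.0151·0.862459·0.659391 = 19.522492

E0=19.5225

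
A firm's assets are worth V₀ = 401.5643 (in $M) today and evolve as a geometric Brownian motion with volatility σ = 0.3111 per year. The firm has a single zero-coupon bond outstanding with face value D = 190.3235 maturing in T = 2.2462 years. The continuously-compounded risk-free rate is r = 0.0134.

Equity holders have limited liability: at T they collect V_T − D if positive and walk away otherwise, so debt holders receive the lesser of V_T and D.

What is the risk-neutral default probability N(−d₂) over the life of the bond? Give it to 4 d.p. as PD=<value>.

d₁ = [ln(V₀/D) + (r + σ²/2)T] / (σ√T)
   = [ln(401.5643/190.3235) + (0.0134 + 0.5·0.3111²)·2.2462] / (0.3111·√2.2462)
   = [0.746642 + 0.138796] / 0.466256 = 1.899041
d₂ = d₁ − σ√T = 1.899041 − 0.466256 = 1.432785
risk-neutral PD = N(−d₂) = N(-1.432785) = 0.075960

PD=0.0760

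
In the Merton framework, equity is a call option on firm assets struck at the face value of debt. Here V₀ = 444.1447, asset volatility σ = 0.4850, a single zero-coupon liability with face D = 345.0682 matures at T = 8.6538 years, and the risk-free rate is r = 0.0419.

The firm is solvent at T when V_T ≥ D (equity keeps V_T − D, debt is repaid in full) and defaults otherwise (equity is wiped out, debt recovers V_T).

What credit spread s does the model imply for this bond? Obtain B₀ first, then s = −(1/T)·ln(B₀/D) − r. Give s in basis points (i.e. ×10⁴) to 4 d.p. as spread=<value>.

spread=548.0808

d₁ = [ln(V₀/D) + (r + σ²/2)T] / (σ√T)
   = [ln(444.1447/345.0682) + (0.0419 + 0.5·0.4850²)·8.6538] / (0.4850·√8.6538)
   = [0.252408 + 1.380389] / 1.426741 = 1.144425
d₂ = d₁ − σ√T = 1.144425 − 1.426741 = -0.282316
N(d₁) = 0.873776,  N(d₂) = 0.388850,  e^(−rT) = 0.695869
E₀ = V₀·N(d₁) − D·e^(−rT)·N(d₂)
   = 444.1447·0.873776 − 345.0682·0.695869·0.388850 = 294.711460
B₀ = V₀ − E₀ = 444.1447 − 294.711460 = 149.433240
spread = −(1/T)·ln(B₀/D) − r = −(1/8.6538)·ln(149.433240/345.0682) − 0.0419 = 0.05480808
in basis points: 0.05480808 × 10⁴ = 548.0808 bp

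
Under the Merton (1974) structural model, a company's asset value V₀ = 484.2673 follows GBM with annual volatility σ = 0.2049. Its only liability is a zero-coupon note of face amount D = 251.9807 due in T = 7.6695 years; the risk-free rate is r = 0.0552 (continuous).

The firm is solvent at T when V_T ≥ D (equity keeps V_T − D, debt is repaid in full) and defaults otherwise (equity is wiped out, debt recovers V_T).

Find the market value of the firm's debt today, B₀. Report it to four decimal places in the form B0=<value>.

d₁ = [ln(V₀/D) + (r + σ²/2)T] / (σ√T)
   = [ln(484.2673/251.9807) + (0.0552 + 0.5·0.2049²)·7.6695] / (0.2049·√7.6695)
   = [0.653285 + 0.584355] / 0.567447 = 2.181065
d₂ = d₁ − σ√T = 2.181065 − 0.567447 = 1.613617
N(d₁) = 0.985411,  N(d₂) = 0.946695,  e^(−rT) = 0.654845
E₀ = V₀·N(d₁) − D·e^(−rT)·N(d₂)
   = 484.2673·0.985411 − 251.9807·0.654845·0.946695 = 320.989624
B₀ = V₀ − E₀ = 484.2673 − 320.989624 = 163.277676

B0=163.2777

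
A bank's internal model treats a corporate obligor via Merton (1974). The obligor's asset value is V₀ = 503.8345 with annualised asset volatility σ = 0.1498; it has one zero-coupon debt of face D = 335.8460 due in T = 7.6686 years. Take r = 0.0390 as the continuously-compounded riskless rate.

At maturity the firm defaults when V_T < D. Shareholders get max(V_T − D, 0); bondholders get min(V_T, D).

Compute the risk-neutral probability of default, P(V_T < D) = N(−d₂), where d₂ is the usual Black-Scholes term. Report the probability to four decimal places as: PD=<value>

d₁ = [ln(V₀/D) + (r + σ²/2)T] / (σ√T)
   = [ln(503.8345/335.8460) + (0.0390 + 0.5·0.1498²)·7.6686] / (0.1498·√7.6686)
   = [0.405595 + 0.385117] / 0.414830 = 1.906113
d₂ = d₁ − σ√T = 1.906113 − 0.414830 = 1.491283
risk-neutral PD = N(−d₂) = N(-1.491283) = 0.067944

PD=0.0679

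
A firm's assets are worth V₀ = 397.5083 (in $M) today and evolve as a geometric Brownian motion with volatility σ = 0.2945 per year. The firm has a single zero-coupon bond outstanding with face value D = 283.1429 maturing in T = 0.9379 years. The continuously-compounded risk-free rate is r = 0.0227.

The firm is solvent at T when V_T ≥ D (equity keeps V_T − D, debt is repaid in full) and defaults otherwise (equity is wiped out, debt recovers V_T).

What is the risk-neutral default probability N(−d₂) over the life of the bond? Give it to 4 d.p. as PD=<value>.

d₁ = [ln(V₀/D) + (r + σ²/2)T] / (σ√T)
   = [ln(397.5083/283.1429) + (0.0227 + 0.5·0.2945²)·0.9379] / (0.2945·√0.9379)
   = [0.339264 + 0.061962] / 0.285209 = 1.406780
d₂ = d₁ − σ√T = 1.406780 − 0.285209 = 1.121571
risk-neutral PD = N(−d₂) = N(-1.121571) = 0.131023

PD=0.1310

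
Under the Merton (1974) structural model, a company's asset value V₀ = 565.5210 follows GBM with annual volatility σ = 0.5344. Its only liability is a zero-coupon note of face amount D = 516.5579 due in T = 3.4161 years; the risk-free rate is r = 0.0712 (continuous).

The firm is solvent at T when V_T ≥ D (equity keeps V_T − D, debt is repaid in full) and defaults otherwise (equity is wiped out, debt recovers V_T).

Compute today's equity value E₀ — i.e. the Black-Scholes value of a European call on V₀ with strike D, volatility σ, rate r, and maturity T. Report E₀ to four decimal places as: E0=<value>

d₁ = [ln(V₀/D) + (r + σ²/2)T] / (σ√T)
   = [ln(565.5210/516.5579) + (0.0712 + 0.5·0.5344²)·3.4161] / (0.5344·√3.4161)
   = [0.090560 + 0.731017] / 0.987715 = 0.831795
d₂ = d₁ − σ√T = 0.831795 − 0.987715 = -0.155920
N(d₁) = 0.797238,  N(d₂) = 0.438048,  e^(−rT) = 0.784094
E₀ = V₀·N(d₁) − D·e^(−rT)·N(d₂)
   = 565.5210·0.797238 − 516.5579·0.784094·0.438048 = 273.432090

E0=273.4321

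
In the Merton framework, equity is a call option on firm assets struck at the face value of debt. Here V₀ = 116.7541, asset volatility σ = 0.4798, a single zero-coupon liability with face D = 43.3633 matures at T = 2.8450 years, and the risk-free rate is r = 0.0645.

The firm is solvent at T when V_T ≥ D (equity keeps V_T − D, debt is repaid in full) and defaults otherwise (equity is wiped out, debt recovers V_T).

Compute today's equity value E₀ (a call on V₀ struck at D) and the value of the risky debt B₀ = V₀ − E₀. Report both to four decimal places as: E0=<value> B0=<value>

E0=82.2844 B0=34.4697

d₁ = [ln(V₀/D) + (r + σ²/2)T] / (σ√T)
   = [ln(116.7541/43.3633) + (0.0645 + 0.5·0.4798²)·2.8450] / (0.4798·√2.8450)
   = [0.990457 + 0.510973] / 0.809285 = 1.855255
d₂ = d₁ − σ√T = 1.855255 − 0.809285 = 1.045971
N(d₁) = 0.968220,  N(d₂) = 0.852213,  e^(−rT) = 0.832350
E₀ = V₀·N(d₁) − D·e^(−rT)·N(d₂)
   = 116.7541·0.968220 − 43.3633·0.832350·0.852213 = 82.284386
B₀ = V₀ − E₀ = 116.7541 − 82.284386 = 34.469714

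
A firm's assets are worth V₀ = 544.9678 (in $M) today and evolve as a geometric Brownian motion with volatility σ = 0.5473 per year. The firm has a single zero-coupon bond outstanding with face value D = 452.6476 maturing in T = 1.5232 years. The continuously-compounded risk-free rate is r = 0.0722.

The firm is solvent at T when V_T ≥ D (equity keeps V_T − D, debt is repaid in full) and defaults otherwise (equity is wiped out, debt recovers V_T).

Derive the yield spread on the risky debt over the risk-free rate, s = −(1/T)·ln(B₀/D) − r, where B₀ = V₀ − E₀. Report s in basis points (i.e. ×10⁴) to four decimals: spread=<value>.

d₁ = [ln(V₀/D) + (r + σ²/2)T] / (σ√T)
   = [ln(544.9678/452.6476) + (0.0722 + 0.5·0.5473²)·1.5232] / (0.5473·√1.5232)
   = [0.185613 + 0.338103] / 0.675467 = 0.775339
d₂ = d₁ − σ√T = 0.775339 − 0.675467 = 0.099872
N(d₁) = 0.780930,  N(d₂) = 0.539777,  e^(−rT) = 0.895856
E₀ = V₀·N(d₁) − D·e^(−rT)·N(d₂)
   = 544.9678·0.780930 − 452.6476·0.895856·0.539777 = 206.698299
B₀ = V₀ − E₀ = 544.9678 − 206.698299 = 338.269501
spread = −(1/T)·ln(B₀/D) − r = −(1/1.5232)·ln(338.269501/452.6476) − 0.0722 = 0.11902307
in basis points: 0.11902307 × 10⁴ = 1190.2307 bp

spread=1190.2307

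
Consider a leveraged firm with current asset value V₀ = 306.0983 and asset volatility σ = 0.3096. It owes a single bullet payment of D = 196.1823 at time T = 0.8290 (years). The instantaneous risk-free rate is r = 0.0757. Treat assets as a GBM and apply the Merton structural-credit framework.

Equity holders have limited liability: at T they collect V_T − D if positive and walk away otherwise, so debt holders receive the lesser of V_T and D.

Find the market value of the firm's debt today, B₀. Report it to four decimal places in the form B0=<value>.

d₁ = [ln(V₀/D) + (r + σ²/2)T] / (σ√T)
   = [ln(306.0983/196.1823) + (0.0757 + 0.5·0.3096²)·0.8290] / (0.3096·√0.8290)
   = [0.444862 + 0.102486] / 0.281889 = 1.941714
d₂ = d₁ − σ√T = 1.941714 − 0.281889 = 1.659825
N(d₁) = 0.973914,  N(d₂) = 0.951525,  e^(−rT) = 0.939173
E₀ = V₀·N(d₁) − D·e^(−rT)·N(d₂)
   = 306.0983·0.973914 − 196.1823·0.939173·0.951525 = 122.795739
B₀ = V₀ − E₀ = 306.0983 − 122.795739 = 183.302561

B0=183.3026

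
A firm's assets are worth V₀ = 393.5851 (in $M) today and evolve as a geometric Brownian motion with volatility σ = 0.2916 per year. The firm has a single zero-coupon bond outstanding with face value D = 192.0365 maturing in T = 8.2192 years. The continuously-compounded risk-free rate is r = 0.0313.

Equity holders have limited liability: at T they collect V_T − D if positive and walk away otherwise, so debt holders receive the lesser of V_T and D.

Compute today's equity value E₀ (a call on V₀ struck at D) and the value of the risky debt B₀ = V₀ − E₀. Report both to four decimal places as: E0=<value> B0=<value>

d₁ = [ln(V₀/D) + (r + σ²/2)T] / (σ√T)
   = [ln(393.5851/192.0365) + (0.0313 + 0.5·0.2916²)·8.2192] / (0.2916·√8.2192)
   = [0.717612 + 0.606703] / 0.835992 = 1.584123
d₂ = d₁ − σ√T = 1.584123 − 0.835992 = 0.748130
N(d₁) = 0.943417,  N(d₂) = 0.772809,  e^(−rT) = 0.773166
E₀ = V₀·N(d₁) − D·e^(−rT)·N(d₂)
   = 393.5851·0.943417 − 192.0365·0.773166·0.772809 = 256.571155
B₀ = V₀ − E₀ = 393.5851 − 256.571155 = 137.013945

E0=256.5712 B0=137.0139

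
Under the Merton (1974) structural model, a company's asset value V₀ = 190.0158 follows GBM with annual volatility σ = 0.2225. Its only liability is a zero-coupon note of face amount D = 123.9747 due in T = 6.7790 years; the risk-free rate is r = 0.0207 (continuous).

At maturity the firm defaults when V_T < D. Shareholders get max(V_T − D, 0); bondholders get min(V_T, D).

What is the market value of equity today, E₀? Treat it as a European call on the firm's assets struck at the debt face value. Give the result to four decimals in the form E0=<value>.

E0=89.2671

d₁ = [ln(V₀/D) + (r + σ²/2)T] / (σ√T)
   = [ln(190.0158/123.9747) + (0.0207 + 0.5·0.2225²)·6.7790] / (0.2225·√6.7790)
   = [0.427030 + 0.308127] / 0.579312 = 1.269016
d₂ = d₁ − σ√T = 1.269016 − 0.579312 = 0.689703
N(d₁) = 0.897782,  N(d₂) = 0.754810,  e^(−rT) = 0.869075
E₀ = V₀·N(d₁) − D·e^(−rT)·N(d₂)
   = 190.0158·0.897782 − 123.9747·0.869075·0.754810 = 89.267084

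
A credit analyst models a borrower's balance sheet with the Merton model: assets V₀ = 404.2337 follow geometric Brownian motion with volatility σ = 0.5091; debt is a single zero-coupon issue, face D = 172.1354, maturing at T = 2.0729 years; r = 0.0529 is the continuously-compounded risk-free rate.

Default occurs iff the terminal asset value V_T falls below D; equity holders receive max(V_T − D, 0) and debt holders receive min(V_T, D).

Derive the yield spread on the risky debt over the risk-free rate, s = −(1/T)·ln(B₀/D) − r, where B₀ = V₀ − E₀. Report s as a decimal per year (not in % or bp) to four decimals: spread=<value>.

d₁ = [ln(V₀/D) + (r + σ²/2)T] / (σ√T)
   = [ln(404.2337/172.1354) + (0.0529 + 0.5·0.5091²)·2.0729] / (0.5091·√2.0729)
   = [0.853712 + 0.378286] / 0.732980 = 1.680807
d₂ = d₁ − σ√T = 1.680807 − 0.732980 = 0.947827
N(d₁) = 0.953600,  N(d₂) = 0.828391,  e^(−rT) = 0.896142
E₀ = V₀·N(d₁) − D·e^(−rT)·N(d₂)
   = 404.2337·0.953600 − 172.1354·0.896142·0.828391 = 257.691408
B₀ = V₀ − E₀ = 404.2337 − 257.691408 = 146.542292
spread = −(1/T)·ln(B₀/D) − r = −(1/2.0729)·ln(146.542292/172.1354) − 0.0529 = 0.02475319

spread=0.0248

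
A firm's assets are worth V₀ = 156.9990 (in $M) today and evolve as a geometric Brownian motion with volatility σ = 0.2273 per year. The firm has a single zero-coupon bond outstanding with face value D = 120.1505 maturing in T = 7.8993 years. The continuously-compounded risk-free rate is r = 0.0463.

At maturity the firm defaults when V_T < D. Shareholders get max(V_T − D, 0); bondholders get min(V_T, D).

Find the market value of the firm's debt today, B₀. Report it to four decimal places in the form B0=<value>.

d₁ = [ln(V₀/D) + (r + σ²/2)T] / (σ√T)
   = [ln(156.9990/120.1505) + (0.0463 + 0.5·0.2273²)·7.8993] / (0.2273·√7.8993)
   = [0.267494 + 0.569797] / 0.638842 = 1.310639
d₂ = d₁ − σ√T = 1.310639 − 0.638842 = 0.671796
N(d₁) = 0.905010,  N(d₂) = 0.749143,  e^(−rT) = 0.693685
E₀ = V₀·N(d₁) − D·e^(−rT)·N(d₂)
   = 156.9990·0.905010 − 120.1505·0.693685·0.749143 = 79.647146
B₀ = V₀ − E₀ = 156.9990 − 79.647146 = 77.351854

B0=77.3519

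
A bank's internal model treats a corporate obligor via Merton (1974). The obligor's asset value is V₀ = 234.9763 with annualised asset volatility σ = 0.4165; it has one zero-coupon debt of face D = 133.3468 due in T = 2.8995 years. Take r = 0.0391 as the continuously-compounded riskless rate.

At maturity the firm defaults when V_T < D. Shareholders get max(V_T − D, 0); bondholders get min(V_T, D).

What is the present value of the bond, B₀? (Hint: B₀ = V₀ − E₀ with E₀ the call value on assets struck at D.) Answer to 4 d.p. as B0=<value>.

d₁ = [ln(V₀/D) + (r + σ²/2)T] / (σ√T)
   = [ln(234.9763/133.3468) + (0.0391 + 0.5·0.4165²)·2.8995] / (0.4165·√2.8995)
   = [0.566531 + 0.364862] / 0.709213 = 1.313278
d₂ = d₁ − σ√T = 1.313278 − 0.709213 = 0.604065
N(d₁) = 0.905455,  N(d₂) = 0.727100,  e^(−rT) = 0.892820
E₀ = V₀·N(d₁) − D·e^(−rT)·N(d₂)
   = 234.9763·0.905455 − 133.3468·0.892820·0.727100 = 126.195916
B₀ = V₀ − E₀ = 234.9763 − 126.195916 = 108.780384

B0=108.7804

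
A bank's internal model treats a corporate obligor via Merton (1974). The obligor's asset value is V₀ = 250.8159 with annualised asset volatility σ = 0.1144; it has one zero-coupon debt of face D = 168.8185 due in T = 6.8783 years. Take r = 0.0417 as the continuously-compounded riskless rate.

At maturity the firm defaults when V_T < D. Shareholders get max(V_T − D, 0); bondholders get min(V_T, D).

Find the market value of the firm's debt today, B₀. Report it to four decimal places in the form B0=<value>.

B0=126.5140

d₁ = [ln(V₀/D) + (r + σ²/2)T] / (σ√T)
   = [ln(250.8159/168.8185) + (0.0417 + 0.5·0.1144²)·6.8783] / (0.1144·√6.8783)
   = [0.395895 + 0.331835] / 0.300031 = 2.425512
d₂ = d₁ − σ√T = 2.425512 − 0.300031 = 2.125481
N(d₁) = 0.992357,  N(d₂) = 0.983227,  e^(−rT) = 0.750643
E₀ = V₀·N(d₁) − D·e^(−rT)·N(d₂)
   = 250.8159·0.992357 − 168.8185·0.750643·0.983227 = 124.301936
B₀ = V₀ − E₀ = 250.8159 − 124.301936 = 126.513964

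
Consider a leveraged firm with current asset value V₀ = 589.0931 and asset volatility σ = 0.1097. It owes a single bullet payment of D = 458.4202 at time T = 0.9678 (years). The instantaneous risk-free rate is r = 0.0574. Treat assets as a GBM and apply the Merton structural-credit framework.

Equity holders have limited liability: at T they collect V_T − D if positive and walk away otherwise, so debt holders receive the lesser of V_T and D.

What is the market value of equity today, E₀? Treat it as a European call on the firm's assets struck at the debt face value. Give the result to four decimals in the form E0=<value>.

d₁ = [ln(V₀/D) + (r + σ²/2)T] / (σ√T)
   = [ln(589.0931/458.4202) + (0.0574 + 0.5·0.1097²)·0.9678] / (0.1097·√0.9678)
   = [0.250798 + 0.061375] / 0.107919 = 2.892650
d₂ = d₁ − σ√T = 2.892650 − 0.107919 = 2.784731
N(d₁) = 0.998090,  N(d₂) = 0.997321,  e^(−rT) = 0.945963
E₀ = V₀·N(d₁) − D·e^(−rT)·N(d₂)
   = 589.0931·0.998090 − 458.4202·0.945963·0.997321 = 155.480896

E0=155.4809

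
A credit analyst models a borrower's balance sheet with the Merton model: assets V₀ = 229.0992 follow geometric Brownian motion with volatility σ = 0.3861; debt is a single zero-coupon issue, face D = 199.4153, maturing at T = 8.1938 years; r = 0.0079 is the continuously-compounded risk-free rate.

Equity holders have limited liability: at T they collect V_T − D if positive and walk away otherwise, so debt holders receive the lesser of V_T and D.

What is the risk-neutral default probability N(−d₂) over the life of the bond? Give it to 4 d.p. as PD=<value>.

d₁ = [ln(V₀/D) + (r + σ²/2)T] / (σ√T)
   = [ln(229.0992/199.4153) + (0.0079 + 0.5·0.3861²)·8.1938] / (0.3861·√8.1938)
   = [0.138766 + 0.675469] / 1.105204 = 0.736728
d₂ = d₁ − σ√T = 0.736728 − 1.105204 = -0.368476
risk-neutral PD = N(−d₂) = N(0.368476) = 0.643741

PD=0.6437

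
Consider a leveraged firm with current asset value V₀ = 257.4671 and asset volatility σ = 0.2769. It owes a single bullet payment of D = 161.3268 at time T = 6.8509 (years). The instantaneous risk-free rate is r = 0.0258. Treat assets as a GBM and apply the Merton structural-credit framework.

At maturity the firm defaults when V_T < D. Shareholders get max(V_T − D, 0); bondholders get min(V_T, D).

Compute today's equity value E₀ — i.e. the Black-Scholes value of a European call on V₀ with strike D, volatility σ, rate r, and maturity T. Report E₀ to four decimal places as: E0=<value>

E0=135.5938

d₁ = [ln(V₀/D) + (r + σ²/2)T] / (σ√T)
   = [ln(257.4671/161.3268) + (0.0258 + 0.5·0.2769²)·6.8509] / (0.2769·√6.8509)
   = [0.467460 + 0.439395] / 0.724764 = 1.251241
d₂ = d₁ − σ√T = 1.251241 − 0.724764 = 0.526477
N(d₁) = 0.894577,  N(d₂) = 0.700721,  e^(−rT) = 0.837987
E₀ = V₀·N(d₁) − D·e^(−rT)·N(d₂)
   = 257.4671·0.894577 − 161.3268·0.837987·0.700721 = 135.593752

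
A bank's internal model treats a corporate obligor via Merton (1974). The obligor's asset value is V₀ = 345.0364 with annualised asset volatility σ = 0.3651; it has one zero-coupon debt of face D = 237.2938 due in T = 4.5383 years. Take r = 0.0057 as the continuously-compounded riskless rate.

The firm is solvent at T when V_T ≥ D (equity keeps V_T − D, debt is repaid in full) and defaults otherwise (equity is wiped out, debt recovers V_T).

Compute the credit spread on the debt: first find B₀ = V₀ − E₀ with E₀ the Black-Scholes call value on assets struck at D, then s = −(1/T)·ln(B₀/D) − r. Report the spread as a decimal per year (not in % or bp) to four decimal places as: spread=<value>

d₁ = [ln(V₀/D) + (r + σ²/2)T] / (σ√T)
   = [ln(345.0364/237.2938) + (0.0057 + 0.5·0.3651²)·4.5383] / (0.3651·√4.5383)
   = [0.374351 + 0.328341] / 0.777783 = 0.903456
d₂ = d₁ − σ√T = 0.903456 − 0.777783 = 0.125673
N(d₁) = 0.816858,  N(d₂) = 0.550004,  e^(−rT) = 0.974463
E₀ = V₀·N(d₁) − D·e^(−rT)·N(d₂)
   = 345.0364·0.816858 − 237.2938·0.974463·0.550004 = 154.665918
B₀ = V₀ − E₀ = 345.0364 − 154.665918 = 190.370482
spread = −(1/T)·ln(B₀/D) − r = −(1/4.5383)·ln(190.370482/237.2938) − 0.0057 = 0.04284835

spread=0.0428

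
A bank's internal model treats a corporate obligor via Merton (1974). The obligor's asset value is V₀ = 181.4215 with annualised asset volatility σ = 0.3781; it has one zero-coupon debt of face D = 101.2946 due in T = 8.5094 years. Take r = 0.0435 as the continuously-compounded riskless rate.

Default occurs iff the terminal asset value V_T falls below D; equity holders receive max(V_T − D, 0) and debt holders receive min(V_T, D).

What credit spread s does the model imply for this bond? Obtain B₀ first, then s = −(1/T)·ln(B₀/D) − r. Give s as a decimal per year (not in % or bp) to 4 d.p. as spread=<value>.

spread=0.0224

d₁ = [ln(V₀/D) + (r + σ²/2)T] / (σ√T)
   = [ln(181.4215/101.2946) + (0.0435 + 0.5·0.3781²)·8.5094] / (0.3781·√8.5094)
   = [0.582790 + 0.978409] / 1.102951 = 1.415475
d₂ = d₁ − σ√T = 1.415475 − 1.102951 = 0.312524
N(d₁) = 0.921535,  N(d₂) = 0.622679,  e^(−rT) = 0.690625
E₀ = V₀·N(d₁) − D·e^(−rT)·N(d₂)
   = 181.4215·0.921535 − 101.2946·0.690625·0.622679 = 123.625866
B₀ = V₀ − E₀ = 181.4215 − 123.625866 = 57.795634
spread = −(1/T)·ln(B₀/D) − r = −(1/8.5094)·ln(57.795634/101.2946) − 0.0435 = 0.02244118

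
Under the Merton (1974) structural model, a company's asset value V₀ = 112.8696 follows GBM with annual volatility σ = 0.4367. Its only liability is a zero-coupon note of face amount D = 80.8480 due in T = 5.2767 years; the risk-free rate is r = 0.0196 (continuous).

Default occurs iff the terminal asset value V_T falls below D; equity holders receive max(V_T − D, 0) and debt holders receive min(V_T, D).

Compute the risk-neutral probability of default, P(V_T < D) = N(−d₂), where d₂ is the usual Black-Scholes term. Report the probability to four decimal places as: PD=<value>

d₁ = [ln(V₀/D) + (r + σ²/2)T] / (σ√T)
   = [ln(112.8696/80.8480) + (0.0196 + 0.5·0.4367²)·5.2767] / (0.4367·√5.2767)
   = [0.333662 + 0.606575] / 1.003147 = 0.937288
d₂ = d₁ − σ√T = 0.937288 − 1.003147 = -0.065859
risk-neutral PD = N(−d₂) = N(0.065859) = 0.526255

PD=0.5263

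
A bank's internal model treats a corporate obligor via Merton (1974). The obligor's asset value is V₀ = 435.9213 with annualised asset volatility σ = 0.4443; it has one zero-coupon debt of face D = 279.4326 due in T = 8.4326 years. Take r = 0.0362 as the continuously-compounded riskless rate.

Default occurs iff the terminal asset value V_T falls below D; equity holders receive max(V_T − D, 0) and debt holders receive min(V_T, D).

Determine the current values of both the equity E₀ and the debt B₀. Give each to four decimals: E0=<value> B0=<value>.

E0=290.2358 B0=145.6855

d₁ = [ln(V₀/D) + (r + σ²/2)T] / (σ√T)
   = [ln(435.9213/279.4326) + (0.0362 + 0.5·0.4443²)·8.4326] / (0.4443·√8.4326)
   = [0.444701 + 1.137568] / 1.290200 = 1.226375
d₂ = d₁ − σ√T = 1.226375 − 1.290200 = -0.063825
N(d₁) = 0.889971,  N(d₂) = 0.474555,  e^(−rT) = 0.736932
E₀ = V₀·N(d₁) − D·e^(−rT)·N(d₂)
   = 435.9213·0.889971 − 279.4326·0.736932·0.474555 = 290.235794
B₀ = V₀ − E₀ = 435.9213 − 290.235794 = 145.685506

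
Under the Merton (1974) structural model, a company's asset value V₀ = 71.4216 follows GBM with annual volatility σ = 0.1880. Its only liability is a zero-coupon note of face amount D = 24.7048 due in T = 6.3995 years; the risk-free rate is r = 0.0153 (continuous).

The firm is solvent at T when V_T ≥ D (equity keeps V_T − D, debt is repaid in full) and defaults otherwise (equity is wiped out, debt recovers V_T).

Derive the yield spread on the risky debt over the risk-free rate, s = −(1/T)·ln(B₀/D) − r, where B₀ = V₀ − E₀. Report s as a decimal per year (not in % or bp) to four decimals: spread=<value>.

d₁ = [ln(V₀/D) + (r + σ²/2)T] / (σ√T)
   = [ln(71.4216/24.7048) + (0.0153 + 0.5·0.1880²)·6.3995] / (0.1880·√6.3995)
   = [1.061603 + 0.211004] / 0.475588 = 2.675861
d₂ = d₁ − σ√T = 2.675861 − 0.475588 = 2.200273
N(d₁) = 0.996273,  N(d₂) = 0.986106,  e^(−rT) = 0.906728
E₀ = V₀·N(d₁) − D·e^(−rT)·N(d₂)
   = 71.4216·0.996273 − 24.7048·0.906728·0.986106 = 49.066105
B₀ = V₀ − E₀ = 71.4216 − 49.066105 = 22.355495
spread = −(1/T)·ln(B₀/D) − r = −(1/6.3995)·ln(22.355495/24.7048) − 0.0153 = 0.00031457

spread=0.0003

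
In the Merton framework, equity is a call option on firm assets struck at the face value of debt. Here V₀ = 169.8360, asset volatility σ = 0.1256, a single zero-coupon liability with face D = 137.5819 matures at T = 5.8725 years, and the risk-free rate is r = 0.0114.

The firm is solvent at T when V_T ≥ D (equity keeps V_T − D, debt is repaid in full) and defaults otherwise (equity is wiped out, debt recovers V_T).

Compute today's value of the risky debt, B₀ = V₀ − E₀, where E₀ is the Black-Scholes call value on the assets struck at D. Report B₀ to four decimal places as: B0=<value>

d₁ = [ln(V₀/D) + (r + σ²/2)T] / (σ√T)
   = [ln(169.8360/137.5819) + (0.0114 + 0.5·0.1256²)·5.8725] / (0.1256·√5.8725)
   = [0.210614 + 0.113267] / 0.304370 = 1.064104
d₂ = d₁ − σ√T = 1.064104 − 0.304370 = 0.759734
N(d₁) = 0.856359,  N(d₂) = 0.776293,  e^(−rT) = 0.935245
E₀ = V₀·N(d₁) − D·e^(−rT)·N(d₂)
   = 169.8360·0.856359 − 137.5819·0.935245·0.776293 = 45.552771
B₀ = V₀ − E₀ = 169.8360 − 45.552771 = 124.283229

B0=124.2832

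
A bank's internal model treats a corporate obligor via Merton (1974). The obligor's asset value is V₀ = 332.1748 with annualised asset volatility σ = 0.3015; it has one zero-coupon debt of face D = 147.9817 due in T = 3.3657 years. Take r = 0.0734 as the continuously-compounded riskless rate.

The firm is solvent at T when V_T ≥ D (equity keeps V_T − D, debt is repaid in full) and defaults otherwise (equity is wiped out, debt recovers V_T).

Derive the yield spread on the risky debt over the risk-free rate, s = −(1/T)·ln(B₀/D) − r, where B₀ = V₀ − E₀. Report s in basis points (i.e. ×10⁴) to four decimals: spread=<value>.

spread=29.3917

d₁ = [ln(V₀/D) + (r + σ²/2)T] / (σ√T)
   = [ln(332.1748/147.9817) + (0.0734 + 0.5·0.3015²)·3.3657] / (0.3015·√3.3657)
   = [0.808573 + 0.400017] / 0.553127 = 2.185013
d₂ = d₁ − σ√T = 2.185013 − 0.553127 = 1.631885
N(d₁) = 0.985556,  N(d₂) = 0.948648,  e^(−rT) = 0.781108
E₀ = V₀·N(d₁) − D·e^(−rT)·N(d₂)
   = 332.1748·0.985556 − 147.9817·0.781108·0.948648 = 217.722988
B₀ = V₀ − E₀ = 332.1748 − 217.722988 = 114.451812
spread = −(1/T)·ln(B₀/D) − r = −(1/3.3657)·ln(114.451812/147.9817) − 0.0734 = 0.00293917
in basis points: 0.00293917 × 10⁴ = 29.3917 bp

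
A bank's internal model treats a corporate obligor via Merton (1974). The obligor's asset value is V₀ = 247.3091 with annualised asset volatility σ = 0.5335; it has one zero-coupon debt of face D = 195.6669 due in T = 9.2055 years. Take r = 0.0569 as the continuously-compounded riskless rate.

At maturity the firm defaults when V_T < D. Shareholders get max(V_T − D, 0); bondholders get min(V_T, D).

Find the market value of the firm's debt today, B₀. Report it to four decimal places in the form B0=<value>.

d₁ = [ln(V₀/D) + (r + σ²/2)T] / (σ√T)
   = [ln(247.3091/195.6669) + (0.0569 + 0.5·0.5335²)·9.2055] / (0.5335·√9.2055)
   = [0.234225 + 1.833838] / 1.618669 = 1.277632
d₂ = d₁ − σ√T = 1.277632 − 1.618669 = -0.341037
N(d₁) = 0.899310,  N(d₂) = 0.366538,  e^(−rT) = 0.592270
E₀ = V₀·N(d₁) − D·e^(−rT)·N(d₂)
   = 247.3091·0.899310 − 195.6669·0.592270·0.366538 = 179.930461
B₀ = V₀ − E₀ = 247.3091 − 179.930461 = 67.378639

B0=67.3786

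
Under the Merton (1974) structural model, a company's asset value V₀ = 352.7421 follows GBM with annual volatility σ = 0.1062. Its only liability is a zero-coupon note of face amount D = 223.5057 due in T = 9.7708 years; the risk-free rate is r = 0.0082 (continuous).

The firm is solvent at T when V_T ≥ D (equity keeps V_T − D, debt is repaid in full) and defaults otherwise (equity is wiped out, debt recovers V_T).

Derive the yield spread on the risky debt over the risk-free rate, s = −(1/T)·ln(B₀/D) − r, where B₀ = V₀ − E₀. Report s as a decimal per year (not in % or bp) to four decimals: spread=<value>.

d₁ = [ln(V₀/D) + (r + σ²/2)T] / (σ√T)
   = [ln(352.7421/223.5057) + (0.0082 + 0.5·0.1062²)·9.7708] / (0.1062·√9.7708)
   = [0.456300 + 0.135220] / 0.331963 = 1.781887
d₂ = d₁ − σ√T = 1.781887 − 0.331963 = 1.449924
N(d₁) = 0.962616,  N(d₂) = 0.926460,  e^(−rT) = 0.923005
E₀ = V₀·N(d₁) − D·e^(−rT)·N(d₂)
   = 352.7421·0.962616 − 223.5057·0.923005·0.926460 = 148.429398
B₀ = V₀ − E₀ = 352.7421 − 148.429398 = 204.312702
spread = −(1/T)·ln(B₀/D) − r = −(1/9.7708)·ln(204.312702/223.5057) − 0.0082 = 0.00098914

spread=0.0010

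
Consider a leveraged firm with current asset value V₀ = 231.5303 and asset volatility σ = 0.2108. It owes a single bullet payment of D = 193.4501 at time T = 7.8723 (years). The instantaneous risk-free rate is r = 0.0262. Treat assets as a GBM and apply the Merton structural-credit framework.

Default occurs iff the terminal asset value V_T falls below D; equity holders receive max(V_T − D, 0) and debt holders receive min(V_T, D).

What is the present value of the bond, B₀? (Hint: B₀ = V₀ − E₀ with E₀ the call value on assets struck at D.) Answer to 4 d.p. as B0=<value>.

B0=140.3432

d₁ = [ln(V₀/D) + (r + σ²/2)T] / (σ√T)
   = [ln(231.5303/193.4501) + (0.0262 + 0.5·0.2108²)·7.8723] / (0.2108·√7.8723)
   = [0.179691 + 0.381164] / 0.591455 = 0.948263
d₂ = d₁ − σ√T = 0.948263 − 0.591455 = 0.356809
N(d₁) = 0.828502,  N(d₂) = 0.639382,  e^(−rT) = 0.813626
E₀ = V₀·N(d₁) − D·e^(−rT)·N(d₂)
   = 231.5303·0.828502 − 193.4501·0.813626·0.639382 = 91.187096
B₀ = V₀ − E₀ = 231.5303 − 91.187096 = 140.343204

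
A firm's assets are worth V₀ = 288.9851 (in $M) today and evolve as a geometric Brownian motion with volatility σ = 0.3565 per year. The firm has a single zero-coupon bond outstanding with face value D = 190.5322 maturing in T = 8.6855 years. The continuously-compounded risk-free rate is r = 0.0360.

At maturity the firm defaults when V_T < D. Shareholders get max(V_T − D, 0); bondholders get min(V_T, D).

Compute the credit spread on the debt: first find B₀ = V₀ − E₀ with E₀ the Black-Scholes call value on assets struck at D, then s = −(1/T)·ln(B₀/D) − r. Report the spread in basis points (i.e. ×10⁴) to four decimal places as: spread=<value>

d₁ = [ln(V₀/D) + (r + σ²/2)T] / (σ√T)
   = [ln(288.9851/190.5322) + (0.0360 + 0.5·0.3565²)·8.6855] / (0.3565·√8.6855)
   = [0.416554 + 0.864608] / 1.050647 = 1.219402
d₂ = d₁ − σ√T = 1.219402 − 1.050647 = 0.168755
N(d₁) = 0.888654,  N(d₂) = 0.567005,  e^(−rT) = 0.731485
E₀ = V₀·N(d₁) − D·e^(−rT)·N(d₂)
   = 288.9851·0.888654 − 190.5322·0.731485·0.567005 = 177.783435
B₀ = V₀ − E₀ = 288.9851 − 177.783435 = 111.201665
spread = −(1/T)·ln(B₀/D) − r = −(1/8.6855)·ln(111.201665/190.5322) − 0.0360 = 0.02599711
in basis points: 0.02599711 × 10⁴ = 259.9711 bp

spread=259.9711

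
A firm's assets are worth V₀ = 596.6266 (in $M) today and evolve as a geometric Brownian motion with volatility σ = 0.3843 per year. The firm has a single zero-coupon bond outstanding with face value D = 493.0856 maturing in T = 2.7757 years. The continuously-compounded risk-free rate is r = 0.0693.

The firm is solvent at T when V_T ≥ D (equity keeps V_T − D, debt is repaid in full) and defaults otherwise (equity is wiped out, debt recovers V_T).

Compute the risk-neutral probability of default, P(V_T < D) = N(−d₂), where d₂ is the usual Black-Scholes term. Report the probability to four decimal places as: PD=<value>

d₁ = [ln(V₀/D) + (r + σ²/2)T] / (σ√T)
   = [ln(596.6266/493.0856) + (0.0693 + 0.5·0.3843²)·2.7757] / (0.3843·√2.7757)
   = [0.190609 + 0.397323] / 0.640260 = 0.918269
d₂ = d₁ − σ√T = 0.918269 − 0.640260 = 0.278009
risk-neutral PD = N(−d₂) = N(-0.278009) = 0.390503

PD=0.3905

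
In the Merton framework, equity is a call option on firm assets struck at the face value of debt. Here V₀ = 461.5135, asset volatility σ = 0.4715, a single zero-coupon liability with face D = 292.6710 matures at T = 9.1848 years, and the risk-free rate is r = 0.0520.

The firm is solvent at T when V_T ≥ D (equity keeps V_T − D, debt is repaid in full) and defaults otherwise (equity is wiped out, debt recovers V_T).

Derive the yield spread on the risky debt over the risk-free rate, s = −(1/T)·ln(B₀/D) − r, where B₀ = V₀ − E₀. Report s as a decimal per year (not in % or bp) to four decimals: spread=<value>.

d₁ = [ln(V₀/D) + (r + σ²/2)T] / (σ√T)
   = [ln(461.5135/292.6710) + (0.0520 + 0.5·0.4715²)·9.1848] / (0.4715·√9.1848)
   = [0.455462 + 1.498556] / 1.428948 = 1.367452
d₂ = d₁ − σ√T = 1.367452 − 1.428948 = -0.061496
N(d₁) = 0.914258,  N(d₂) = 0.475482,  e^(−rT) = 0.620264
E₀ = V₀·N(d₁) − D·e^(−rT)·N(d₂)
   = 461.5135·0.914258 − 292.6710·0.620264·0.475482 = 335.626645
B₀ = V₀ − E₀ = 461.5135 − 335.626645 = 125.886855
spread = −(1/T)·ln(B₀/D) − r = −(1/9.1848)·ln(125.886855/292.6710) − 0.0520 = 0.03985454

spread=0.0399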